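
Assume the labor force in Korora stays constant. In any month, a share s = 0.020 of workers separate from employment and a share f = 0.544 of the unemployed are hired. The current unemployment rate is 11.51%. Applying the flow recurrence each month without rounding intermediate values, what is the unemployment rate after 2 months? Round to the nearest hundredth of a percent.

Unemployment rate after two months ≈ 5.06%.

With a fixed labor force, u_{t+1} = u_t + s·(1−u_t) − f·u_t = u_t·(1−s−f) + s.
Here 1−s−f = 0.436 and s = 0.020.
u_1 = 0.115100 × 0.436 + 0.020 = 0.070184.
u_2 = 0.070184 × 0.436 + 0.020 = 0.050600.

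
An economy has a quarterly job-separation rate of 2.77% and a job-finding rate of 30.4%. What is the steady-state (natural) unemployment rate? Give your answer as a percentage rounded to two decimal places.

Steady-state unemployment rate ≈ 8.35%.

At steady state the flows balance: s·E = f·U, so U/(E+U) = s/(s+f).
u* = 2.77 / (2.77 + 30.4) = 2.77 / 33.17 = 8.35%.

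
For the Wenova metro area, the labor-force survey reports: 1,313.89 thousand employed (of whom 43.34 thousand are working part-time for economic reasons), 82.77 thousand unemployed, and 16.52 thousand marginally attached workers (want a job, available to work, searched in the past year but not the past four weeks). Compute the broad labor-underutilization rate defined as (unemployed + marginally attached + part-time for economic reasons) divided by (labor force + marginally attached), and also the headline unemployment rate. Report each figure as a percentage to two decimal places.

Labor force = 1,313.89 + 82.77 = 1,396.66 thousand.
Numerator = 82.77 + 16.52 + 43.34 = 142.63 thousand.
Denominator = 1,396.66 + 16.52 = 1,413.18 thousand.
Broad rate = 142.63 / 1,413.18 = 10.09%.
Headline unemployment rate = 82.77 / 1,396.66 = 5.93%.

Broad underutilization rate ≈ 10.09%; headline unemployment rate ≈ 5.93%.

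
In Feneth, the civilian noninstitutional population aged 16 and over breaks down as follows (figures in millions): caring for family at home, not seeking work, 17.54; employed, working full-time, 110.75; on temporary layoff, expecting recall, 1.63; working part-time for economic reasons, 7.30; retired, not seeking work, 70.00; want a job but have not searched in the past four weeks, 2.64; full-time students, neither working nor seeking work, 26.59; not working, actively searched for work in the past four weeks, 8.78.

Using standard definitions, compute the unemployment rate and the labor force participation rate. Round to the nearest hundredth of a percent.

Employed = 110.75 + 7.30 = 118.05 million (anyone who worked, including part-time for economic reasons, counts as employed).
Unemployed = 1.63 + 8.78 = 10.41 million (jobless and actively searching, or on temporary layoff).
Labor force = 118.05 + 10.41 = 128.46 million.
Not in labor force = 17.54 + 70.00 + 2.64 + 26.59 = 116.77 million (those not working and not actively searching are outside the labor force — including those who want a job but have given up searching).
Civilian working-age population = 128.46 + 116.77 = 245.23 million.
Unemployment rate = 10.41 / 128.46 = 8.10%.
Labor force participation rate = 128.46 / 245.23 = 52.38%.

Unemployment rate ≈ 8.10%; labor force participation rate ≈ 52.38%.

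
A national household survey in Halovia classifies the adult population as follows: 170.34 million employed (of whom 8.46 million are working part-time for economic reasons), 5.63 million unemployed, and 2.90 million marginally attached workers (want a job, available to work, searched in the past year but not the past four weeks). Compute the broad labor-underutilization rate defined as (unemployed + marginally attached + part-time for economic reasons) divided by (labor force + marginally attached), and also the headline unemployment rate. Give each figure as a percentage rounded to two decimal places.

Broad underutilization rate ≈ 9.50%; headline unemployment rate ≈ 3.20%.

Labor force = 170.34 + 5.63 = 175.97 million.
Numerator = 5.63 + 2.90 + 8.46 = 16.99 million.
Denominator = 175.97 + 2.90 = 178.87 million.
Broad rate = 16.99 / 178.87 = 9.50%.
Headline unemployment rate = 5.63 / 175.97 = 3.20%.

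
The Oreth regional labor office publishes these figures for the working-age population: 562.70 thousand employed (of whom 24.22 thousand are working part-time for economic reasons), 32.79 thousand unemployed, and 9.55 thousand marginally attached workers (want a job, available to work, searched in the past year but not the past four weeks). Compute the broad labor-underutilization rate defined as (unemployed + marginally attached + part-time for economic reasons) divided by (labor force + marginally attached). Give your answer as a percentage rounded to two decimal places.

Broad underutilization rate ≈ 11.00%.

Labor force = 562.70 + 32.79 = 595.49 thousand.
Numerator = 32.79 + 9.55 + 24.22 = 66.56 thousand.
Denominator = 595.49 + 9.55 = 605.04 thousand.
Broad rate = 66.56 / 605.04 = 11.00%.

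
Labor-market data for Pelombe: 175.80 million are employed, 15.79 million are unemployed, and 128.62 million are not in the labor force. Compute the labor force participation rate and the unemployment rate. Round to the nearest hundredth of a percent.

Labor force = employed + unemployed = 175.80 + 15.79 = 191.59 million.
Working-age population = 191.59 + 128.62 = 320.21 million.
Unemployment rate = 15.79 / 191.59 = 8.24%.
Labor force participation rate = 191.59 / 320.21 = 59.83%.

Labor force participation rate ≈ 59.83%; unemployment rate ≈ 8.24%.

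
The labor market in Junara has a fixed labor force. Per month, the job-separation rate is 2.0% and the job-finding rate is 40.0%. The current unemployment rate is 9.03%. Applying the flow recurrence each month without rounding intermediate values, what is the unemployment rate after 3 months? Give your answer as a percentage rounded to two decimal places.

With a fixed labor force, u_{t+1} = u_t + s·(1−u_t) − f·u_t = u_t·(1−s−f) + s.
Here 1−s−f = 0.580 and s = 0.020.
u_1 = 0.090300 × 0.580 + 0.020 = 0.072374.
u_2 = 0.072374 × 0.580 + 0.020 = 0.061977.
u_3 = 0.061977 × 0.580 + 0.020 = 0.055947.

Unemployment rate after three months ≈ 5.59%.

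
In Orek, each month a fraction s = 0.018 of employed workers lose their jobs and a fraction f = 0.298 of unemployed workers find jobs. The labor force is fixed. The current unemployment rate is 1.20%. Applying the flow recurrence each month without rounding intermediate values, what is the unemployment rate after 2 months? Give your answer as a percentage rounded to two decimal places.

Unemployment rate after two months ≈ 3.59%.

With a fixed labor force, u_{t+1} = u_t + s·(1−u_t) − f·u_t = u_t·(1−s−f) + s.
Here 1−s−f = 0.684 and s = 0.018.
u_1 = 0.012000 × 0.684 + 0.018 = 0.026208.
u_2 = 0.026208 × 0.684 + 0.018 = 0.035926.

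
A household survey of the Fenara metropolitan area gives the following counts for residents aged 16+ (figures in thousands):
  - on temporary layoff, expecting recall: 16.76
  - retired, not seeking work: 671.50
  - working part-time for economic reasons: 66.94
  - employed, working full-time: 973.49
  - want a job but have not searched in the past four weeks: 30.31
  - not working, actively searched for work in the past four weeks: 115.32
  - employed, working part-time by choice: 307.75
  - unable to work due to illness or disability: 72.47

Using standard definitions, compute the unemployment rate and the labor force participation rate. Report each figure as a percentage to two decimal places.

Employed = 66.94 + 973.49 + 307.75 = 1,348.18 thousand (anyone who worked, including part-time for economic reasons, counts as employed).
Unemployed = 16.76 + 115.32 = 132.08 thousand (jobless and actively searching, or on temporary layoff).
Labor force = 1,348.18 + 132.08 = 1,480.26 thousand.
Not in labor force = 671.50 + 30.31 + 72.47 = 774.28 thousand (those not working and not actively searching are outside the labor force — including those who want a job but have given up searching).
Civilian working-age population = 1,480.26 + 774.28 = 2,254.54 thousand.
Unemployment rate = 132.08 / 1,480.26 = 8.92%.
Labor force participation rate = 1,480.26 / 2,254.54 = 65.66%.

Unemployment rate ≈ 8.92%; labor force participation rate ≈ 65.66%.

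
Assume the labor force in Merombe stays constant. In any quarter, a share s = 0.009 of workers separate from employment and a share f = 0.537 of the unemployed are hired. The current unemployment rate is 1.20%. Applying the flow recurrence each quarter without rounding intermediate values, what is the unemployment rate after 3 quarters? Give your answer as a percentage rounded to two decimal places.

Unemployment rate after three quarters ≈ 1.61%.

With a fixed labor force, u_{t+1} = u_t + s·(1−u_t) − f·u_t = u_t·(1−s−f) + s.
Here 1−s−f = 0.454 and s = 0.009.
u_1 = 0.012000 × 0.454 + 0.009 = 0.014448.
u_2 = 0.014448 × 0.454 + 0.009 = 0.015559.
u_3 = 0.015559 × 0.454 + 0.009 = 0.016064.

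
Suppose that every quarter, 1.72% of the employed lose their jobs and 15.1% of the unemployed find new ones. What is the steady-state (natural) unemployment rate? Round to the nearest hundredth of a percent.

At steady state the flows balance: s·E = f·U, so U/(E+U) = s/(s+f).
u* = 1.72 / (1.72 + 15.1) = 1.72 / 16.82 = 10.23%.

Steady-state unemployment rate ≈ 10.23%.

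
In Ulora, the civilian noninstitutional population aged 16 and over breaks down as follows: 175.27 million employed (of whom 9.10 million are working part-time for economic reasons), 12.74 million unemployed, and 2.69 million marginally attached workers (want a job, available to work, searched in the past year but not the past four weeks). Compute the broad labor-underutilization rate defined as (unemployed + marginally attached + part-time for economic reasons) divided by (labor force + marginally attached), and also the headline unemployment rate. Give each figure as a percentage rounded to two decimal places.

Broad underutilization rate ≈ 12.86%; headline unemployment rate ≈ 6.78%.

Labor force = 175.27 + 12.74 = 188.01 million.
Numerator = 12.74 + 2.69 + 9.10 = 24.53 million.
Denominator = 188.01 + 2.69 = 190.70 million.
Broad rate = 24.53 / 190.70 = 12.86%.
Headline unemployment rate = 12.74 / 188.01 = 6.78%.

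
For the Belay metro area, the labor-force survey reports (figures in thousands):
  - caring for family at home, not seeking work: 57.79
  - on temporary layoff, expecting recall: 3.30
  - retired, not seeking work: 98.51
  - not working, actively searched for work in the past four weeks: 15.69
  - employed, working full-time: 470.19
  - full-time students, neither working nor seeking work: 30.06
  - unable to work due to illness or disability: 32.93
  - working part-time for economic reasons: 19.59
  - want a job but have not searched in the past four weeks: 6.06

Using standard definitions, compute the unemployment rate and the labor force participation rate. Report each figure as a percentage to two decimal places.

Unemployment rate ≈ 3.73%; labor force participation rate ≈ 69.30%.

Employed = 470.19 + 19.59 = 489.78 thousand (anyone who worked, including part-time for economic reasons, counts as employed).
Unemployed = 3.30 + 15.69 = 18.99 thousand (jobless and actively searching, or on temporary layoff).
Labor force = 489.78 + 18.99 = 508.77 thousand.
Not in labor force = 57.79 + 98.51 + 30.06 + 32.93 + 6.06 = 225.35 thousand (those not working and not actively searching are outside the labor force — including those who want a job but have given up searching).
Civilian working-age population = 508.77 + 225.35 = 734.12 thousand.
Unemployment rate = 18.99 / 508.77 = 3.73%.
Labor force participation rate = 508.77 / 734.12 = 69.30%.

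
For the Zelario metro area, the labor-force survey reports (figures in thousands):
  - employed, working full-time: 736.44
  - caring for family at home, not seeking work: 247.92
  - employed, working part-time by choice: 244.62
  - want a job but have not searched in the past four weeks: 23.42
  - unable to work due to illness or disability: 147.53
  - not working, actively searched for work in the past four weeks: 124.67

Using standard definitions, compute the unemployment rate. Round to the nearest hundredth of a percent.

Unemployment rate ≈ 11.27%.

Employed = 736.44 + 244.62 = 981.06 thousand.
Unemployed = 124.67 thousand.
Labor force = 981.06 + 124.67 = 1,105.73 thousand.
Unemployment rate = 124.67 / 1,105.73 = 11.27%.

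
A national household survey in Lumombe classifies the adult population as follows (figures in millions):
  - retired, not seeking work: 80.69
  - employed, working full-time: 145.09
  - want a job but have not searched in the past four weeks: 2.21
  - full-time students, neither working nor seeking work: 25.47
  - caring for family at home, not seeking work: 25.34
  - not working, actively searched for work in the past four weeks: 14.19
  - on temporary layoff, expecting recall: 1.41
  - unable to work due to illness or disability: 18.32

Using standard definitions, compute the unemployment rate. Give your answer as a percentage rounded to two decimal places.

Employed = 145.09 million.
Unemployed = 14.19 + 1.41 = 15.60 million (jobless and actively searching, or on temporary layoff).
Labor force = 145.09 + 15.60 = 160.69 million.
Unemployment rate = 15.60 / 160.69 = 9.71%.

Unemployment rate ≈ 9.71%.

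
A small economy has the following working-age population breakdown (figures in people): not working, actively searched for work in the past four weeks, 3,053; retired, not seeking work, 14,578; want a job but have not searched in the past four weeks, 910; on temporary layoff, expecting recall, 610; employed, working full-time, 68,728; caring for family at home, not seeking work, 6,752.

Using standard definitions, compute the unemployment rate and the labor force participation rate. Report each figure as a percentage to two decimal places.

Unemployment rate ≈ 5.06%; labor force participation rate ≈ 76.50%.

Employed = 68,728.
Unemployed = 3,053 + 610 = 3,663 (jobless and actively searching, or on temporary layoff).
Labor force = 68,728 + 3,663 = 72,391.
Not in labor force = 14,578 + 910 + 6,752 = 22,240 (those not working and not actively searching are outside the labor force — including those who want a job but have given up searching).
Civilian working-age population = 72,391 + 22,240 = 94,631.
Unemployment rate = 3,663 / 72,391 = 5.06%.
Labor force participation rate = 72,391 / 94,631 = 76.50%.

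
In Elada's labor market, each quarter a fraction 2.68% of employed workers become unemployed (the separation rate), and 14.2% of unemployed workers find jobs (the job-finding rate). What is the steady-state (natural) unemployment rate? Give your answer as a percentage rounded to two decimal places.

At steady state the flows balance: s·E = f·U, so U/(E+U) = s/(s+f).
u* = 2.68 / (2.68 + 14.2) = 2.68 / 16.88 = 15.88%.

Steady-state unemployment rate ≈ 15.88%.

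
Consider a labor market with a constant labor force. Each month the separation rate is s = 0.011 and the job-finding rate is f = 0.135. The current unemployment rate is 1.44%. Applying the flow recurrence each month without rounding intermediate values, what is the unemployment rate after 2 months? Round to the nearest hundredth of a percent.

With a fixed labor force, u_{t+1} = u_t + s·(1−u_t) − f·u_t = u_t·(1−s−f) + s.
Here 1−s−f = 0.854 and s = 0.011.
u_1 = 0.014400 × 0.854 + 0.011 = 0.023298.
u_2 = 0.023298 × 0.854 + 0.011 = 0.030896.

Unemployment rate after two months ≈ 3.09%.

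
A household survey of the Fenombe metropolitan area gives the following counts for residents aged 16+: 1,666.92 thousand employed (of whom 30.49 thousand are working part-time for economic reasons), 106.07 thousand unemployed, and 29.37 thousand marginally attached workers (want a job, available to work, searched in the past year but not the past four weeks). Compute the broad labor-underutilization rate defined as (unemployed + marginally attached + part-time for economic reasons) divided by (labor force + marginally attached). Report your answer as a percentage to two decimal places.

Labor force = 1,666.92 + 106.07 = 1,772.99 thousand.
Numerator = 106.07 + 29.37 + 30.49 = 165.93 thousand.
Denominator = 1,772.99 + 29.37 = 1,802.36 thousand.
Broad rate = 165.93 / 1,802.36 = 9.21%.

Broad underutilization rate ≈ 9.21%.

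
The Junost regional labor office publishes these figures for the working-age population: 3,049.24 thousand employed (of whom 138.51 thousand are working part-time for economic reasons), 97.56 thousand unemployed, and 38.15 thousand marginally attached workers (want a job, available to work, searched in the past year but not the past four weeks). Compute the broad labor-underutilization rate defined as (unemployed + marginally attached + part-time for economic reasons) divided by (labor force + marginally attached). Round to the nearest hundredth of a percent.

Labor force = 3,049.24 + 97.56 = 3,146.80 thousand.
Numerator = 97.56 + 38.15 + 138.51 = 274.22 thousand.
Denominator = 3,146.80 + 38.15 = 3,184.95 thousand.
Broad rate = 274.22 / 3,184.95 = 8.61%.

Broad underutilization rate ≈ 8.61%.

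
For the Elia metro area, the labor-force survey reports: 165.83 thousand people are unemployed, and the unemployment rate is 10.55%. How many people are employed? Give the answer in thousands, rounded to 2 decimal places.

Labor force = U / u = 165.83 / 0.1055 ≈ 1,571.85 thousand.
Employed = labor force − unemployed = 1,571.85 − 165.83 = 1,406.02 thousand.

About 1,406.02 thousand are employed.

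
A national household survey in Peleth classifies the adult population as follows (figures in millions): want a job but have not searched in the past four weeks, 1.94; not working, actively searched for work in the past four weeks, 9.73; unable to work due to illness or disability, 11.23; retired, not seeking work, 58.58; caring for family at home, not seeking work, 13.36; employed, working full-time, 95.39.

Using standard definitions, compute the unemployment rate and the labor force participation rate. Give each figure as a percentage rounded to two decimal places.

Unemployment rate ≈ 9.26%; labor force participation rate ≈ 55.26%.

Employed = 95.39 million.
Unemployed = 9.73 million.
Labor force = 95.39 + 9.73 = 105.12 million.
Not in labor force = 1.94 + 11.23 + 58.58 + 13.36 = 85.11 million (those not working and not actively searching are outside the labor force — including those who want a job but have given up searching).
Civilian working-age population = 105.12 + 85.11 = 190.23 million.
Unemployment rate = 9.73 / 105.12 = 9.26%.
Labor force participation rate = 105.12 / 190.23 = 55.26%.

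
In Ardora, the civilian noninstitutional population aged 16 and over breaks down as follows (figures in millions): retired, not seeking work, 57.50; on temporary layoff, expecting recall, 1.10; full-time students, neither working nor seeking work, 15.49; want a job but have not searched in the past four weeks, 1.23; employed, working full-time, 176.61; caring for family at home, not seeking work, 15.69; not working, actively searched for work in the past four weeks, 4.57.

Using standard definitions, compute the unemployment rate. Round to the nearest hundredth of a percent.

Unemployment rate ≈ 3.11%.

Employed = 176.61 million.
Unemployed = 1.10 + 4.57 = 5.67 million (jobless and actively searching, or on temporary layoff).
Labor force = 176.61 + 5.67 = 182.28 million.
Unemployment rate = 5.67 / 182.28 = 3.11%.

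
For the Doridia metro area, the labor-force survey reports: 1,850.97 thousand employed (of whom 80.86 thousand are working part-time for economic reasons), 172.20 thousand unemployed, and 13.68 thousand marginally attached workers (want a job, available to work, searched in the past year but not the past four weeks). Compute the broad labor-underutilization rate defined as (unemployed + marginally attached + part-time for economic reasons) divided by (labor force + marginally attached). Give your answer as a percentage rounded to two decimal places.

Broad underutilization rate ≈ 13.10%.

Labor force = 1,850.97 + 172.20 = 2,023.17 thousand.
Numerator = 172.20 + 13.68 + 80.86 = 266.74 thousand.
Denominator = 2,023.17 + 13.68 = 2,036.85 thousand.
Broad rate = 266.74 / 2,036.85 = 13.10%.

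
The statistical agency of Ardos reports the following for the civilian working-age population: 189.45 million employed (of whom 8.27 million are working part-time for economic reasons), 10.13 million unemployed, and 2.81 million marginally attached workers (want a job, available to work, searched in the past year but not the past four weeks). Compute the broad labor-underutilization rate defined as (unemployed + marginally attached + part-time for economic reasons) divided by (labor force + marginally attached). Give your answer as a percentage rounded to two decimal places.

Labor force = 189.45 + 10.13 = 199.58 million.
Numerator = 10.13 + 2.81 + 8.27 = 21.21 million.
Denominator = 199.58 + 2.81 = 202.39 million.
Broad rate = 21.21 / 202.39 = 10.48%.

Broad underutilization rate ≈ 10.48%.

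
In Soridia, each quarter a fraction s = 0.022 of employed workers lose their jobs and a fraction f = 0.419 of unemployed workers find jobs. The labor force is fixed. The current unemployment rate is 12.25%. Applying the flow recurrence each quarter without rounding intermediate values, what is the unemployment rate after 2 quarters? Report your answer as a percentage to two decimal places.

Unemployment rate after two quarters ≈ 7.26%.

With a fixed labor force, u_{t+1} = u_t + s·(1−u_t) − f·u_t = u_t·(1−s−f) + s.
Here 1−s−f = 0.559 and s = 0.022.
u_1 = 0.122500 × 0.559 + 0.022 = 0.090478.
u_2 = 0.090478 × 0.559 + 0.022 = 0.072577.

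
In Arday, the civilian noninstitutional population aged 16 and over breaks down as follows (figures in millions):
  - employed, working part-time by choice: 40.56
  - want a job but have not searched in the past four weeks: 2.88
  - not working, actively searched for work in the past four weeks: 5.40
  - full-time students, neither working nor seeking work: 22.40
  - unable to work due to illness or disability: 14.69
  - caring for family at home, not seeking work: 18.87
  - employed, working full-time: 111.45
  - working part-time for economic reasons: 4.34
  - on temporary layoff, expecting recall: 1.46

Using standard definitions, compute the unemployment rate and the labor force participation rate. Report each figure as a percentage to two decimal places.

Unemployment rate ≈ 4.20%; labor force participation rate ≈ 73.50%.

Employed = 40.56 + 111.45 + 4.34 = 156.35 million (anyone who worked, including part-time for economic reasons, counts as employed).
Unemployed = 5.40 + 1.46 = 6.86 million (jobless and actively searching, or on temporary layoff).
Labor force = 156.35 + 6.86 = 163.21 million.
Not in labor force = 2.88 + 22.40 + 14.69 + 18.87 = 58.84 million (those not working and not actively searching are outside the labor force — including those who want a job but have given up searching).
Civilian working-age population = 163.21 + 58.84 = 222.05 million.
Unemployment rate = 6.86 / 163.21 = 4.20%.
Labor force participation rate = 163.21 / 222.05 = 73.50%.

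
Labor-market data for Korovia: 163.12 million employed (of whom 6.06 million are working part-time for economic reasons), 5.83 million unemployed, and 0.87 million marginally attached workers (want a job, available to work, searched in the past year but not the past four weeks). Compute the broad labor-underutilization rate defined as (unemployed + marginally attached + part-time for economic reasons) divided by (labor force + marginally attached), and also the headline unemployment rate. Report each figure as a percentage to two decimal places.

Labor force = 163.12 + 5.83 = 168.95 million.
Numerator = 5.83 + 0.87 + 6.06 = 12.76 million.
Denominator = 168.95 + 0.87 = 169.82 million.
Broad rate = 12.76 / 169.82 = 7.51%.
Headline unemployment rate = 5.83 / 168.95 = 3.45%.

Broad underutilization rate ≈ 7.51%; headline unemployment rate ≈ 3.45%.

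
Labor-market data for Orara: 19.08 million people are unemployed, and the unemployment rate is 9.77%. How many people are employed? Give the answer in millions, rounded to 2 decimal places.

About 176.21 million are employed.

Labor force = U / u = 19.08 / 0.0977 ≈ 195.29 million.
Employed = labor force − unemployed = 195.29 − 19.08 = 176.21 million.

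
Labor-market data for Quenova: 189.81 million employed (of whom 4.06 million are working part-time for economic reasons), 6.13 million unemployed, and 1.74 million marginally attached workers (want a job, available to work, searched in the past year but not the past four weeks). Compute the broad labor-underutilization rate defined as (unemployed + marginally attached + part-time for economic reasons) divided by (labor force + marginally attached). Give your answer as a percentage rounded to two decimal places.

Labor force = 189.81 + 6.13 = 195.94 million.
Numerator = 6.13 + 1.74 + 4.06 = 11.93 million.
Denominator = 195.94 + 1.74 = 197.68 million.
Broad rate = 11.93 / 197.68 = 6.04%.

Broad underutilization rate ≈ 6.04%.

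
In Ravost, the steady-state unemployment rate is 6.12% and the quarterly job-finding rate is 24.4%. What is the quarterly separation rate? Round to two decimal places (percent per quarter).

From u* = s/(s+f): s = u·f/(1−u).
s = 0.0612 × 24.4 / (1 − 0.0612) = 1.4933 / 0.9388 ≈ 1.59% per quarter.

Separation rate ≈ 1.59% per quarter.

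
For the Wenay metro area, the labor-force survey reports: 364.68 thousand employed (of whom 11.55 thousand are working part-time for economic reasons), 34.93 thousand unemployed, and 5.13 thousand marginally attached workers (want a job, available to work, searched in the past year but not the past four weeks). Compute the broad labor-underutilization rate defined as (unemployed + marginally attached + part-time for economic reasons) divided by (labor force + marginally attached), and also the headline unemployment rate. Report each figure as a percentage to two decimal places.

Broad underutilization rate ≈ 12.75%; headline unemployment rate ≈ 8.74%.

Labor force = 364.68 + 34.93 = 399.61 thousand.
Numerator = 34.93 + 5.13 + 11.55 = 51.61 thousand.
Denominator = 399.61 + 5.13 = 404.74 thousand.
Broad rate = 51.61 / 404.74 = 12.75%.
Headline unemployment rate = 34.93 / 399.61 = 8.74%.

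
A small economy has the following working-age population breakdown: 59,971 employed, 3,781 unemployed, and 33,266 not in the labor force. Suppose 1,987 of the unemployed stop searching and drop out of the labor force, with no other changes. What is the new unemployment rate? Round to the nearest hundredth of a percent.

Initially, labor force = 59,971 + 3,781 = 63,752, so u = 3,781/63,752 = 5.93%.
After the change, unemployed and labor force both fall by 1,987 → E = 59,971, U = 1,794, labor force = 61,765.
New unemployment rate = 1,794 / 61,765 = 2.90%.

New unemployment rate ≈ 2.90%.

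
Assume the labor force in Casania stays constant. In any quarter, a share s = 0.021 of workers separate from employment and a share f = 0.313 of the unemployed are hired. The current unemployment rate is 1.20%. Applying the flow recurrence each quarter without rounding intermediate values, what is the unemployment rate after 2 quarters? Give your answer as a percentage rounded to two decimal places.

With a fixed labor force, u_{t+1} = u_t + s·(1−u_t) − f·u_t = u_t·(1−s−f) + s.
Here 1−s−f = 0.666 and s = 0.021.
u_1 = 0.012000 × 0.666 + 0.021 = 0.028992.
u_2 = 0.028992 × 0.666 + 0.021 = 0.040309.

Unemployment rate after two quarters ≈ 4.03%.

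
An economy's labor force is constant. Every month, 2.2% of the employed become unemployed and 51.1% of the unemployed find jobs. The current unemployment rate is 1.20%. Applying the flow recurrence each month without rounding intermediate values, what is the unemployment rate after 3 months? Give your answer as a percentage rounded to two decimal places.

Unemployment rate after three months ≈ 3.83%.

With a fixed labor force, u_{t+1} = u_t + s·(1−u_t) − f·u_t = u_t·(1−s−f) + s.
Here 1−s−f = 0.467 and s = 0.022.
u_1 = 0.012000 × 0.467 + 0.022 = 0.027604.
u_2 = 0.027604 × 0.467 + 0.022 = 0.034891.
u_3 = 0.034891 × 0.467 + 0.022 = 0.038294.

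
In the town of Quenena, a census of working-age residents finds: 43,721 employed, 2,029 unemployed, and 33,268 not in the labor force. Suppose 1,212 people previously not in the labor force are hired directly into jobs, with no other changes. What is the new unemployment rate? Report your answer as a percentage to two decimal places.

Initially, labor force = 43,721 + 2,029 = 45,750, so u = 2,029/45,750 = 4.43%.
After the change, employed and labor force both rise by 1,212; unemployed unchanged → E = 44,933, U = 2,029, labor force = 46,962.
New unemployment rate = 2,029 / 46,962 = 4.32%.

New unemployment rate ≈ 4.32%.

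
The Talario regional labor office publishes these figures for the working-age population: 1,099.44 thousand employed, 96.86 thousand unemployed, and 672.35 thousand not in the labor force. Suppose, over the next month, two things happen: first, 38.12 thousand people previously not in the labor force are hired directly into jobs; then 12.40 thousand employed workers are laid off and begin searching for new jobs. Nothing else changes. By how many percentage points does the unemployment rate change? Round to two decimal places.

Initially, labor force = 1,099.44 + 96.86 = 1,196.30 thousand, so u = 96.86/1,196.30 = 8.10%.
After the first change, employed and labor force both rise by 38.12; unemployed unchanged → E = 1,137.56, U = 96.86, labor force = 1,234.42 thousand.
After the second change, employed falls and unemployed rises by 12.40; labor force unchanged → E = 1,125.16, U = 109.26, labor force = 1,234.42 thousand.
New unemployment rate = 109.26 / 1,234.42 = 8.85%.
Change = 8.85% − 8.10% = +0.75 percentage points.

The unemployment rate changes by +0.75 percentage points.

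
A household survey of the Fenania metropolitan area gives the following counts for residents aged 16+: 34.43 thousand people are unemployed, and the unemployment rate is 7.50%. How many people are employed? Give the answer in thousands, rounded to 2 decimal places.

Labor force = U / u = 34.43 / 0.0750 ≈ 459.07 thousand.
Employed = labor force − unemployed = 459.07 − 34.43 = 424.64 thousand.

About 424.64 thousand are employed.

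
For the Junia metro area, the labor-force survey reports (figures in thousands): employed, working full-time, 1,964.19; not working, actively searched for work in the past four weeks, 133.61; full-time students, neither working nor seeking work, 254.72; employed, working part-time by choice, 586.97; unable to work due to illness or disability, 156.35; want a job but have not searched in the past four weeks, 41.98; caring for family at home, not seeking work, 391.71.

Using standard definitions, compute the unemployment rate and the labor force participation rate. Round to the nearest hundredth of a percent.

Unemployment rate ≈ 4.98%; labor force participation rate ≈ 76.07%.

Employed = 1,964.19 + 586.97 = 2,551.16 thousand.
Unemployed = 133.61 thousand.
Labor force = 2,551.16 + 133.61 = 2,684.77 thousand.
Not in labor force = 254.72 + 156.35 + 41.98 + 391.71 = 844.76 thousand (those not working and not actively searching are outside the labor force — including those who want a job but have given up searching).
Civilian working-age population = 2,684.77 + 844.76 = 3,529.53 thousand.
Unemployment rate = 133.61 / 2,684.77 = 4.98%.
Labor force participation rate = 2,684.77 / 3,529.53 = 76.07%.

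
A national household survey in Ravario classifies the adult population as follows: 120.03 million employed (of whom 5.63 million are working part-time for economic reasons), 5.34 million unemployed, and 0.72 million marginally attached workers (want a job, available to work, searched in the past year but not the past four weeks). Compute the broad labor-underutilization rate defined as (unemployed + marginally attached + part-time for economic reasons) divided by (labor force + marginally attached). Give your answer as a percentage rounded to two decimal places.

Labor force = 120.03 + 5.34 = 125.37 million.
Numerator = 5.34 + 0.72 + 5.63 = 11.69 million.
Denominator = 125.37 + 0.72 = 126.09 million.
Broad rate = 11.69 / 126.09 = 9.27%.

Broad underutilization rate ≈ 9.27%.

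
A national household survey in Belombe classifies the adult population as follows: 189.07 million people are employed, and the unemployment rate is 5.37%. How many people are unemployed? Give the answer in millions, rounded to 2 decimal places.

Let U be the number unemployed. The labor force is E + U, and U/(E+U) = 0.0537.
So U = 0.0537 × 189.07 / (1 − 0.0537) = 10.1531 / 0.9463 ≈ 10.73 million.

About 10.73 million are unemployed.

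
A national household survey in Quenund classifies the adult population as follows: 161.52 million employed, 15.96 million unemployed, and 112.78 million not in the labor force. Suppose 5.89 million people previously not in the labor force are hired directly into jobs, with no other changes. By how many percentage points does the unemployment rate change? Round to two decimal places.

The unemployment rate changes by −0.29 percentage points.

Initially, labor force = 161.52 + 15.96 = 177.48 million, so u = 15.96/177.48 = 8.99%.
After the change, employed and labor force both rise by 5.89; unemployed unchanged → E = 167.41, U = 15.96, labor force = 183.37 million.
New unemployment rate = 15.96 / 183.37 = 8.70%.
Change = 8.70% − 8.99% = −0.29 percentage points.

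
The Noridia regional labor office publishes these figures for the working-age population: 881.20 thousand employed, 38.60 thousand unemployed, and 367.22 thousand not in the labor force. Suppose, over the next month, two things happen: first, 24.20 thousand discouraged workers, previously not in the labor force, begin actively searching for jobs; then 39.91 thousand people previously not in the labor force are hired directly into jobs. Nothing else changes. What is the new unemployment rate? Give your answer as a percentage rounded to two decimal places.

New unemployment rate ≈ 6.38%.

Initially, labor force = 881.20 + 38.60 = 919.80 thousand, so u = 38.60/919.80 = 4.20%.
After the first change, unemployed and labor force both rise by 24.20 → E = 881.20, U = 62.80, labor force = 944.00 thousand.
After the second change, employed and labor force both rise by 39.91; unemployed unchanged → E = 921.11, U = 62.80, labor force = 983.91 thousand.
New unemployment rate = 62.80 / 983.91 = 6.38%.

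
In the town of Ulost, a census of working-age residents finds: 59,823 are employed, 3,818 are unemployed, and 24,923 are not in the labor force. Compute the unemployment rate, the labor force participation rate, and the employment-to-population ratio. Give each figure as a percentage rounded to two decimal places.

Unemployment rate ≈ 6.00%; labor force participation rate ≈ 71.86%; employment-population ratio ≈ 67.55%.

Labor force = employed + unemployed = 59,823 + 3,818 = 63,641.
Working-age population = 63,641 + 24,923 = 88,564.
Unemployment rate = 3,818 / 63,641 = 6.00%.
Labor force participation rate = 63,641 / 88,564 = 71.86%.
Employment-population ratio = 59,823 / 88,564 = 67.55%.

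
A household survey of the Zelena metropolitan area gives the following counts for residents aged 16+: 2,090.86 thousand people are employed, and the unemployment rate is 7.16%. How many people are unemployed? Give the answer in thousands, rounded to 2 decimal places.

About 161.25 thousand are unemployed.

Let U be the number unemployed. The labor force is E + U, and U/(E+U) = 0.0716.
So U = 0.0716 × 2,090.86 / (1 − 0.0716) = 149.7056 / 0.9284 ≈ 161.25 thousand.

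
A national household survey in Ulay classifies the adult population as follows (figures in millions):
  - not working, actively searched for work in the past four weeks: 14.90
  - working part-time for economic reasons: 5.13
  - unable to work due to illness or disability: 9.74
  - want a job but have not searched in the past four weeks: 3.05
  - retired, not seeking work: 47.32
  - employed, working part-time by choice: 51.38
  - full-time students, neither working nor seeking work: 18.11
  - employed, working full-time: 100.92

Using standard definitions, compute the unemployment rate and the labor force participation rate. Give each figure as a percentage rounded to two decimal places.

Unemployment rate ≈ 8.65%; labor force participation rate ≈ 68.78%.

Employed = 5.13 + 51.38 + 100.92 = 157.43 million (anyone who worked, including part-time for economic reasons, counts as employed).
Unemployed = 14.90 million.
Labor force = 157.43 + 14.90 = 172.33 million.
Not in labor force = 9.74 + 3.05 + 47.32 + 18.11 = 78.22 million (those not working and not actively searching are outside the labor force — including those who want a job but have given up searching).
Civilian working-age population = 172.33 + 78.22 = 250.55 million.
Unemployment rate = 14.90 / 172.33 = 8.65%.
Labor force participation rate = 172.33 / 250.55 = 68.78%.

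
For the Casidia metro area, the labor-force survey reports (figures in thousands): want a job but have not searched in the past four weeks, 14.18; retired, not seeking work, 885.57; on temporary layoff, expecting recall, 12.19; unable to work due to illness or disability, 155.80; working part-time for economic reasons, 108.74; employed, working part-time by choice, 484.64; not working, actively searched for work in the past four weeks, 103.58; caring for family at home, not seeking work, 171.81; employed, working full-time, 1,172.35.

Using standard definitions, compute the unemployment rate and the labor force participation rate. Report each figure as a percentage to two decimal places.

Unemployment rate ≈ 6.15%; labor force participation rate ≈ 60.52%.

Employed = 108.74 + 484.64 + 1,172.35 = 1,765.73 thousand (anyone who worked, including part-time for economic reasons, counts as employed).
Unemployed = 12.19 + 103.58 = 115.77 thousand (jobless and actively searching, or on temporary layoff).
Labor force = 1,765.73 + 115.77 = 1,881.50 thousand.
Not in labor force = 14.18 + 885.57 + 155.80 + 171.81 = 1,227.36 thousand (those not working and not actively searching are outside the labor force — including those who want a job but have given up searching).
Civilian working-age population = 1,881.50 + 1,227.36 = 3,108.86 thousand.
Unemployment rate = 115.77 / 1,881.50 = 6.15%.
Labor force participation rate = 1,881.50 / 3,108.86 = 60.52%.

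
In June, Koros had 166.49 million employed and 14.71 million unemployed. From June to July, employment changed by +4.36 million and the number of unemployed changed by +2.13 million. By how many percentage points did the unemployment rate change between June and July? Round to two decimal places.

June: labor force = 166.49 + 14.71 = 181.20; u = 14.71/181.20 = 8.12%.
July: labor force = 170.85 + 16.84 = 187.69; u = 16.84/187.69 = 8.97%.
Change = 8.97% − 8.12% = +0.85 pp.

The unemployment rate changed by +0.85 percentage points.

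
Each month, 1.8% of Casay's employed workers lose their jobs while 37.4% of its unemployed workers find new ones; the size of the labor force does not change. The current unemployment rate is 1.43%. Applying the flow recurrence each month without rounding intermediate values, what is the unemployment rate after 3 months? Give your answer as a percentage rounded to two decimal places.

Unemployment rate after three months ≈ 3.88%.

With a fixed labor force, u_{t+1} = u_t + s·(1−u_t) − f·u_t = u_t·(1−s−f) + s.
Here 1−s−f = 0.608 and s = 0.018.
u_1 = 0.014300 × 0.608 + 0.018 = 0.026694.
u_2 = 0.026694 × 0.608 + 0.018 = 0.034230.
u_3 = 0.034230 × 0.608 + 0.018 = 0.038812.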